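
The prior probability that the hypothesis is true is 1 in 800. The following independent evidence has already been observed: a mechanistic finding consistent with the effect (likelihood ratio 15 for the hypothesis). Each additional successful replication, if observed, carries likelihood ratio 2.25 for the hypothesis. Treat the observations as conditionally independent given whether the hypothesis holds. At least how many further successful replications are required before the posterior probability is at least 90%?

8

Prior odds = 0.00125/0.99875 = 1/799.
Bayes factor of the evidence already in hand = 15.
Odds after that evidence = (1/799) × 15 = 15/799.
Target odds = 0.9/0.1 = 9.
Need 2.25ⁿ ≥ 9 ÷ (15/799) = 479.4.
2.25⁷ = 4782969/16384 falls short of 479.4 but 2.25⁸ = 43046721/65536 reaches it, so n = 8.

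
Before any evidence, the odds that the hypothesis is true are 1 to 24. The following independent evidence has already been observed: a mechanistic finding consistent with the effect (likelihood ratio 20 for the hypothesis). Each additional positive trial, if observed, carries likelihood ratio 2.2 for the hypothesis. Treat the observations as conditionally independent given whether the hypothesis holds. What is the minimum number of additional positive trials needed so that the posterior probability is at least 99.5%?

Prior odds = 1/24.
Bayes factor of the evidence already in hand = 20.
Odds after that evidence = (1/24) × 20 = 5/6.
Target odds = 0.995/0.005 = 199.
Need 2.2ⁿ ≥ 199 ÷ (5/6) = 238.8.
2.2⁶ = 1771561/15625 falls short of 238.8 but 2.2⁷ = 19487171/78125 reaches it, so n = 7.

7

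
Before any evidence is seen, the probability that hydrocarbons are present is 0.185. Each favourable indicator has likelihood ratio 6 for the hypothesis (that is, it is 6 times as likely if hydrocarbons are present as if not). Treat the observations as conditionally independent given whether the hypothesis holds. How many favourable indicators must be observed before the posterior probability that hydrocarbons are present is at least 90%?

3

Prior odds: 0.185 ÷ 0.815 = 37/163.
Likelihood ratio per favourable indicator = 6.
Target odds: 0.9 ÷ 0.1 = 9.
Need (37/163) × 6ⁿ ≥ 9, i.e. 6ⁿ ≥ 1467/37.
6² = 36 falls short of 1467/37 but 6³ = 216 reaches it, so n = 3.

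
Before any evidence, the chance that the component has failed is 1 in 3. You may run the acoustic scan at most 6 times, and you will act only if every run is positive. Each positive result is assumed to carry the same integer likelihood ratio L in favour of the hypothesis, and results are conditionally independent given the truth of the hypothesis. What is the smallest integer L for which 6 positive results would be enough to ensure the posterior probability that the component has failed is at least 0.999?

Prior odds = (1/3)/(2/3) = 0.5.
Target odds = 0.999/0.001 = 999.
Need L⁶ ≥ 999 ÷ 0.5 = 1998.
3⁶ = 729 < 1998 ≤ 4096 = 4⁶, so L = 4.

4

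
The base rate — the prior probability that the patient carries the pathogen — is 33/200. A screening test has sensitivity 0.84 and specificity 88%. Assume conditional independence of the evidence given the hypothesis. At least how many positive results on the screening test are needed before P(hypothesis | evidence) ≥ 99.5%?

Prior odds = 0.165/0.835 = 33/167.
False-positive rate = 1 − 0.88 = 0.12; likelihood ratio of a positive = 0.84/0.12 = 7.
Target odds: 0.995 ÷ 0.005 = 199.
Need (33/167) × 7ⁿ ≥ 199, i.e. 7ⁿ ≥ 33233/33.
7³ = 343 falls short of 33233/33 but 7⁴ = 2401 reaches it, so n = 4.

4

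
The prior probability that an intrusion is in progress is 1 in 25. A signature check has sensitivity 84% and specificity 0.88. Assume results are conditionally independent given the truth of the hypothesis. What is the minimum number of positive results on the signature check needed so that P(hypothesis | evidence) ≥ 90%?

Prior odds: 0.04 ÷ 0.96 = 1/24.
False-positive rate = 1 − 0.88 = 0.12; likelihood ratio of a positive = 0.84/0.12 = 7.
Target posterior odds = 0.9/0.1 = 9.
Need (1/24) × 7ⁿ ≥ 9, i.e. 7ⁿ ≥ 216.
7² = 49 falls short of 216 but 7³ = 343 reaches it, so n = 3.

3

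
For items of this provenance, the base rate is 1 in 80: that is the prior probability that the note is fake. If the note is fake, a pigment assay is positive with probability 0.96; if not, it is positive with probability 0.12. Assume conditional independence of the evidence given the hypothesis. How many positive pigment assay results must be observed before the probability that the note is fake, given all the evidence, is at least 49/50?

Prior odds = 0.0125/0.9875 = 1/79.
Likelihood ratio of a positive = 0.96/0.12 = 8.
Target posterior odds = 0.98/0.02 = 49.
Require 8ⁿ ≥ 49 ÷ (1/79) = 3871.
8³ = 512 falls short of 3871 but 8⁴ = 4096 reaches it, so n = 4.

4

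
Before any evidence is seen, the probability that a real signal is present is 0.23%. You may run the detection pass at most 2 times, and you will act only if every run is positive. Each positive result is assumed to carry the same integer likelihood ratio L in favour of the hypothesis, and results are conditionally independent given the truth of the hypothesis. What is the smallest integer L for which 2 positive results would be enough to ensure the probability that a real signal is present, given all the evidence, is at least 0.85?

50

Prior odds = 0.0023/0.9977 = 23/9977.
Target odds = 0.85/0.15 = 17/3.
Need L² ≥ 17/3 ÷ (23/9977) = 169609/69.
49² = 2401 < 169609/69 ≤ 2500 = 50², so L = 50.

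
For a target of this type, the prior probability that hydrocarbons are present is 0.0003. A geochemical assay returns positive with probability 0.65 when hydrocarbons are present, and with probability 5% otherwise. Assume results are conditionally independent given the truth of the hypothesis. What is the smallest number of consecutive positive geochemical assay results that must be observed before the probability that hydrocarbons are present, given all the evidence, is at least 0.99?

Prior odds = 0.0003/0.9997 = 3/9997.
Likelihood ratio of a positive result = 0.65/0.05 = 13.
Target odds: 0.99 ÷ 0.01 = 99.
Require 13ⁿ ≥ 99 ÷ (3/9997) = 329901.
13⁴ = 28561 falls short of 329901 but 13⁵ = 371293 reaches it, so n = 5.

5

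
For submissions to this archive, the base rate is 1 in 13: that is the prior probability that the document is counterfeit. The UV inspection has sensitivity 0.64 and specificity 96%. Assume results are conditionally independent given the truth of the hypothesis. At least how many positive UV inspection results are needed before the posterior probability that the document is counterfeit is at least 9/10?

2

Prior odds: (1/13) ÷ (12/13) = 1/12.
False-positive rate = 1 − 0.96 = 0.04; likelihood ratio of a positive = 0.64/0.04 = 16.
Target posterior odds = 0.9/0.1 = 9.
Need (1/12) × 16ⁿ ≥ 9, i.e. 16ⁿ ≥ 108.
16¹ = 16 falls short of 108 but 16² = 256 reaches it, so n = 2.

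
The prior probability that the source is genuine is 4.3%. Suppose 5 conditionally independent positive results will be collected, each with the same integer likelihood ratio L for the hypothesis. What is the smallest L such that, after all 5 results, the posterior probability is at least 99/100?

5

Prior odds = 0.043/0.957 = 43/957.
Target odds = 0.99/0.01 = 99.
Need L⁵ ≥ 99 ÷ (43/957) = 94743/43.
4⁵ = 1024 < 94743/43 ≤ 3125 = 5⁵, so L = 5.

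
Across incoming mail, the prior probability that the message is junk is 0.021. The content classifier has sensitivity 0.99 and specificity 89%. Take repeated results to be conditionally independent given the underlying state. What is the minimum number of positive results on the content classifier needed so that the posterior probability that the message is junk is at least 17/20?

3

Prior odds: 0.021 ÷ 0.979 = 21/979.
False-positive rate = 1 − 0.89 = 0.11; likelihood ratio of a positive = 0.99/0.11 = 9.
Target odds: 0.85 ÷ 0.15 = 17/3.
Need (21/979) × 9ⁿ ≥ 17/3, i.e. 9ⁿ ≥ 16643/63.
9² = 81 falls short of 16643/63 but 9³ = 729 reaches it, so n = 3.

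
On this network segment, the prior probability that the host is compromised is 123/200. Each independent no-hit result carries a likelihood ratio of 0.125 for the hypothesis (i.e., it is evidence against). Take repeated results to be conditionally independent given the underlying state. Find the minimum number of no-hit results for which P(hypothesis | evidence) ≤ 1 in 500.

Prior odds: 0.615 ÷ 0.385 = 123/77.
Likelihood ratio per no-hit result = 0.125.
Target posterior odds = 0.002/0.998 = 1/499.
Require 0.125ⁿ ≤ 1/499 ÷ (123/77) = 77/61377.
0.125³ = 0.001953125 is still above 77/61377 but 0.125⁴ = 1/4096 is at or below it, so n = 4.

4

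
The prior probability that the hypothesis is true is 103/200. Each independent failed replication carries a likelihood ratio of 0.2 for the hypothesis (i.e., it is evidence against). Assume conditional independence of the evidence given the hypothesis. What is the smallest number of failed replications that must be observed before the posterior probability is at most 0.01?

Prior odds: 0.515 ÷ 0.485 = 103/97.
Likelihood ratio per failed replication = 0.2.
Target posterior odds = 0.01/0.99 = 1/99.
Need (103/97) × 0.2ⁿ ≤ 1/99, i.e. 0.2ⁿ ≤ 97/10197.
0.2² = 0.04 is still above 97/10197 but 0.2³ = 0.008 is at or below it, so n = 3.

3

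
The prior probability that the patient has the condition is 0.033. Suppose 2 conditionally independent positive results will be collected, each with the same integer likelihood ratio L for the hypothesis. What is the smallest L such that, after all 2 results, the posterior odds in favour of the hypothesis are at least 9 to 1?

17

Prior odds = 0.033/0.967 = 33/967.
Target odds = 9.
Need L² ≥ 9 ÷ (33/967) = 2901/11.
16² = 256 < 2901/11 ≤ 289 = 17², so L = 17.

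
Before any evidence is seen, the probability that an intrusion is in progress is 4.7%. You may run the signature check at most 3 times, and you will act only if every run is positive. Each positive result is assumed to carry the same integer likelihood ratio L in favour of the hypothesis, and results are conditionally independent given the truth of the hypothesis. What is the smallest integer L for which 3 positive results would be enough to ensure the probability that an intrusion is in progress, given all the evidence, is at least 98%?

Prior odds = 0.047/0.953 = 47/953.
Target odds = 0.98/0.02 = 49.
Need L³ ≥ 49 ÷ (47/953) = 46697/47.
9³ = 729 < 46697/47 ≤ 1000 = 10³, so L = 10.

10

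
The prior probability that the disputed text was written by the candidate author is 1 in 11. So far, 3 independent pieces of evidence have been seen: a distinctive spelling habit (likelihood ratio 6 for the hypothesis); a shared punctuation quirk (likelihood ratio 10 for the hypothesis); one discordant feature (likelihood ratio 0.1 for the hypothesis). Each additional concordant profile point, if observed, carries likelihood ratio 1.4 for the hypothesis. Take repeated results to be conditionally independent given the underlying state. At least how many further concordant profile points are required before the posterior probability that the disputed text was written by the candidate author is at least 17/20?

Prior odds = (1/11)/(10/11) = 0.1.
Combined Bayes factor of the evidence already in hand = 6 × 10 × 0.1 = 6.
Odds after that evidence = 0.1 × 6 = 0.6.
Target odds = 0.85/0.15 = 17/3.
Need 1.4ⁿ ≥ 17/3 ÷ 0.6 = 85/9.
1.4⁶ = 117649/15625 falls short of 85/9 but 1.4⁷ = 823543/78125 reaches it, so n = 7.

7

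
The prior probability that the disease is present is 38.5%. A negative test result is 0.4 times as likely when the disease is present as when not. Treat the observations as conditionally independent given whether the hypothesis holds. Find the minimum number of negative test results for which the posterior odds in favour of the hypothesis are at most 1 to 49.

Prior odds: 0.385 ÷ 0.615 = 77/123.
Likelihood ratio per negative test result = 0.4.
Target odds = 1/49.
Need (77/123) × 0.4ⁿ ≤ 1/49, i.e. 0.4ⁿ ≤ 123/3773.
0.4³ = 0.064 is still above 123/3773 but 0.4⁴ = 0.0256 is at or below it, so n = 4.

4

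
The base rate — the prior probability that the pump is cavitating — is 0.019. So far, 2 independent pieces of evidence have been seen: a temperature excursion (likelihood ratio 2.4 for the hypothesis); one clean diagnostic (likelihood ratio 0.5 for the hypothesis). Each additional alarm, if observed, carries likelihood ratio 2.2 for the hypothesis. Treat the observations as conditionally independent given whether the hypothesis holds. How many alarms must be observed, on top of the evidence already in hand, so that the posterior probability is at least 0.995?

Prior odds = 0.019/0.981 = 19/981.
Combined Bayes factor of the evidence already in hand = 2.4 × 0.5 = 1.2.
Odds after that evidence = (19/981) × 1.2 = 38/1635.
Target odds = 0.995/0.005 = 199.
Need 2.2ⁿ ≥ 199 ÷ (38/1635) = 325365/38.
2.2¹¹ ≈5843.18 falls short of 325365/38 but 2.2¹² ≈12855 reaches it, so n = 12.

12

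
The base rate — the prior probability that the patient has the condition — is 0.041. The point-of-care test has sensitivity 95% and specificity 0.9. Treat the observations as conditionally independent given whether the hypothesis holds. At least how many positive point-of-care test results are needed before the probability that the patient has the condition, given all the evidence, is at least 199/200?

4

Prior odds = 0.041/0.959 = 41/959.
False-positive rate = 1 − 0.9 = 0.1; likelihood ratio of a positive = 0.95/0.1 = 9.5.
Target posterior odds = 0.995/0.005 = 199.
Require 9.5ⁿ ≥ 199 ÷ (41/959) = 190841/41.
9.5³ = 857.375 falls short of 190841/41 but 9.5⁴ = 8145.0625 reaches it, so n = 4.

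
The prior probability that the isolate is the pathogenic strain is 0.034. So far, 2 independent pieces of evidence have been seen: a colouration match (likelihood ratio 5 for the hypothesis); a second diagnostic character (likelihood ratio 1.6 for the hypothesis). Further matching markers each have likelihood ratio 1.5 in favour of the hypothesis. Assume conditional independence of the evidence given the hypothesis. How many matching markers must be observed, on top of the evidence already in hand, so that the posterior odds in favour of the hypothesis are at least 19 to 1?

11

Prior odds = 0.034/0.966 = 17/483.
Combined Bayes factor of the evidence already in hand = 5 × 1.6 = 8.
Odds after that evidence = (17/483) × 8 = 136/483.
Target odds = 19.
Need 1.5ⁿ ≥ 19 ÷ (136/483) = 9177/136.
1.5¹⁰ = 59049/1024 falls short of 9177/136 but 1.5¹¹ = 177147/2048 reaches it, so n = 11.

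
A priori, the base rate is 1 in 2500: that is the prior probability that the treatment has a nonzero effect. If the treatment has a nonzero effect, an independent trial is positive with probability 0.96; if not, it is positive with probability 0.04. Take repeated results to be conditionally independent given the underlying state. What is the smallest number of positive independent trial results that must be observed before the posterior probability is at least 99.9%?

5

Prior odds: 0.0004 ÷ 0.9996 = 1/2499.
Likelihood ratio of a positive = 0.96/0.04 = 24.
Target posterior odds = 0.999/0.001 = 999.
Require 24ⁿ ≥ 999 ÷ (1/2499) = 2496501.
24⁴ = 331776 falls short of 2496501 but 24⁵ = 7962624 reaches it, so n = 5.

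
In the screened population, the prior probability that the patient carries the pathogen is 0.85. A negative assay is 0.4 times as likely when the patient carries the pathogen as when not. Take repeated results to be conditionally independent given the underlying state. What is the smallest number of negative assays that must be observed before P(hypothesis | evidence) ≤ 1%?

7

Prior odds = 0.85/0.15 = 17/3.
Likelihood ratio per negative assay = 0.4.
Target odds: 0.01 ÷ 0.99 = 1/99.
Require 0.4ⁿ ≤ 1/99 ÷ (17/3) = 1/561.
0.4⁶ = 64/15625 is still above 1/561 but 0.4⁷ = 128/78125 is at or below it, so n = 7.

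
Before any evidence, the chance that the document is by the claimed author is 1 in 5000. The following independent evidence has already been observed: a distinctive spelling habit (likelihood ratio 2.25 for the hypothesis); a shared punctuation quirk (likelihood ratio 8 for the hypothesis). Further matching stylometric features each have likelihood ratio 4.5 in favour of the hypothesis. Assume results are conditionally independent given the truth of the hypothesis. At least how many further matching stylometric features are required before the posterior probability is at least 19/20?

Prior odds = 0.0002/0.9998 = 1/4999.
Combined Bayes factor of the evidence already in hand = 2.25 × 8 = 18.
Odds after that evidence = (1/4999) × 18 = 18/4999.
Target odds = 0.95/0.05 = 19.
Need 4.5ⁿ ≥ 19 ÷ (18/4999) = 94981/18.
4.5⁵ = 1845.28125 falls short of 94981/18 but 4.5⁶ = 8303.765625 reaches it, so n = 6.

6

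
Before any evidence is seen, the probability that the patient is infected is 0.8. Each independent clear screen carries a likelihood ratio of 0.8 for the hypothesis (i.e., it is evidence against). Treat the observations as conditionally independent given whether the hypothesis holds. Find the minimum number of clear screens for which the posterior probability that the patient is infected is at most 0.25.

12

Prior odds = 0.8/0.2 = 4.
Likelihood ratio per clear screen = 0.8.
Target odds: 0.25 ÷ 0.75 = 1/3.
Need 4 × 0.8ⁿ ≤ 1/3, i.e. 0.8ⁿ ≤ 1/12.
0.8¹¹ = 4194304/48828125 is still above 1/12 but 0.8¹² = 16777216/244140625 is at or below it, so n = 12.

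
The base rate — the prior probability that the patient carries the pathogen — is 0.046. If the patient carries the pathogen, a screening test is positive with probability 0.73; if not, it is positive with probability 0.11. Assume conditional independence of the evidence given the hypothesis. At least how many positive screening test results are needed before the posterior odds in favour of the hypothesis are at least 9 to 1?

3

Prior odds: 0.046 ÷ 0.954 = 23/477.
Likelihood ratio of a positive = 0.73/0.11 = 73/11.
Target odds = 9.
Require (73/11)ⁿ ≥ 9 ÷ (23/477) = 4293/23.
(73/11)² = 5329/121 falls short of 4293/23 but (73/11)³ = 389017/1331 reaches it, so n = 3.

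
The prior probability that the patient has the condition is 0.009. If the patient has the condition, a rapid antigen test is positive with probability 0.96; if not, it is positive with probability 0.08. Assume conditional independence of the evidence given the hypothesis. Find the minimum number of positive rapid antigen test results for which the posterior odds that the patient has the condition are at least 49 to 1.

Prior odds = 0.009/0.991 = 9/991.
Likelihood ratio of a positive = 0.96/0.08 = 12.
Target odds = 49.
Require 12ⁿ ≥ 49 ÷ (9/991) = 48559/9.
12³ = 1728 falls short of 48559/9 but 12⁴ = 20736 reaches it, so n = 4.

4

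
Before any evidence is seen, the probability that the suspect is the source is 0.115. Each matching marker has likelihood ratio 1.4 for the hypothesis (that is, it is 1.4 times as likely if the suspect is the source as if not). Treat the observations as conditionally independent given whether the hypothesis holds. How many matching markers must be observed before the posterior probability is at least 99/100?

20

Prior odds = 0.115/0.885 = 23/177.
Likelihood ratio per matching marker = 1.4.
Target posterior odds = 0.99/0.01 = 99.
Need (23/177) × 1.4ⁿ ≥ 99, i.e. 1.4ⁿ ≥ 17523/23.
1.4¹⁹ ≈597.63 falls short of 17523/23 but 1.4²⁰ ≈836.683 reaches it, so n = 20.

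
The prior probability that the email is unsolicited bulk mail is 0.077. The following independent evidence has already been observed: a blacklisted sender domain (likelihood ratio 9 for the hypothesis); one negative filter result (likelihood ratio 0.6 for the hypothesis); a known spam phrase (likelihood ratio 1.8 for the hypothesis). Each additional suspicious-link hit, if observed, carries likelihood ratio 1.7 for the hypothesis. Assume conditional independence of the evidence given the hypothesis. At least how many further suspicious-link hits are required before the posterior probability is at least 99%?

10

Prior odds = 0.077/0.923 = 77/923.
Combined Bayes factor of the evidence already in hand = 9 × 0.6 × 1.8 = 9.72.
Odds after that evidence = (77/923) × 9.72 = 18711/23075.
Target odds = 0.99/0.01 = 99.
Need 1.7ⁿ ≥ 99 ÷ (18711/23075) = 23075/189.
1.7⁹ ≈118.588 falls short of 23075/189 but 1.7¹⁰ ≈201.599 reaches it, so n = 10.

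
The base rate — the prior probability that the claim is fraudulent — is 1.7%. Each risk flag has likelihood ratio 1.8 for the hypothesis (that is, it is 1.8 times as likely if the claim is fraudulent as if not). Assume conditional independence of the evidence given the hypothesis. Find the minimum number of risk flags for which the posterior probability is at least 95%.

12

Prior odds: 0.017 ÷ 0.983 = 17/983.
Likelihood ratio per risk flag = 1.8.
Target odds: 0.95 ÷ 0.05 = 19.
Require 1.8ⁿ ≥ 19 ÷ (17/983) = 18677/17.
1.8¹¹ ≈642.684 falls short of 18677/17 but 1.8¹² ≈1156.83 reaches it, so n = 12.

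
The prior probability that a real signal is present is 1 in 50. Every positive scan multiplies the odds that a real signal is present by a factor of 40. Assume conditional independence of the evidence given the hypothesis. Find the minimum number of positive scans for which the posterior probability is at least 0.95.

Prior odds: 0.02 ÷ 0.98 = 1/49.
Likelihood ratio per positive scan = 40.
Target odds: 0.95 ÷ 0.05 = 19.
Require 40ⁿ ≥ 19 ÷ (1/49) = 931.
40¹ = 40 falls short of 931 but 40² = 1600 reaches it, so n = 2.

2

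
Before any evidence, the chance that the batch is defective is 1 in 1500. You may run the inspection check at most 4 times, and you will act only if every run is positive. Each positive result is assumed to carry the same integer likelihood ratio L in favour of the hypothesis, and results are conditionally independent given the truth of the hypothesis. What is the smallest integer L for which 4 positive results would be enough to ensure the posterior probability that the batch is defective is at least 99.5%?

Prior odds = (1/1500)/(1499/1500) = 1/1499.
Target odds = 0.995/0.005 = 199.
Need L⁴ ≥ 199 ÷ (1/1499) = 298301.
23⁴ = 279841 < 298301 ≤ 331776 = 24⁴, so L = 24.

24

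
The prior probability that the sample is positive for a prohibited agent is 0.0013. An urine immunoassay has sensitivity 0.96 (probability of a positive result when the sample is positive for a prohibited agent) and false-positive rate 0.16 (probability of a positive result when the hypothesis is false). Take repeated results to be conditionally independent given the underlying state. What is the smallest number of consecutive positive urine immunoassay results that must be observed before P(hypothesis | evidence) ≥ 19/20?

6

Prior odds: 0.0013 ÷ 0.9987 = 13/9987.
Likelihood ratio of a positive result = 0.96/0.16 = 6.
Target odds: 0.95 ÷ 0.05 = 19.
Need (13/9987) × 6ⁿ ≥ 19, i.e. 6ⁿ ≥ 189753/13.
6⁵ = 7776 falls short of 189753/13 but 6⁶ = 46656 reaches it, so n = 6.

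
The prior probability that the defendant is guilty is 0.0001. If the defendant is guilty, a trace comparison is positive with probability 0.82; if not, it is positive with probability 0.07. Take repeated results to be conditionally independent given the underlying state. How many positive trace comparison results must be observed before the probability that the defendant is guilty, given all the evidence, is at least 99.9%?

7

Prior odds = 0.0001/0.9999 = 1/9999.
Likelihood ratio of a positive = 0.82/0.07 = 82/7.
Target odds: 0.999 ÷ 0.001 = 999.
Need (1/9999) × (82/7)ⁿ ≥ 999, i.e. (82/7)ⁿ ≥ 9989001.
(82/7)⁶ ≈2.58401e+06 falls short of 9989001 but (82/7)⁷ ≈3.02699e+07 reaches it, so n = 7.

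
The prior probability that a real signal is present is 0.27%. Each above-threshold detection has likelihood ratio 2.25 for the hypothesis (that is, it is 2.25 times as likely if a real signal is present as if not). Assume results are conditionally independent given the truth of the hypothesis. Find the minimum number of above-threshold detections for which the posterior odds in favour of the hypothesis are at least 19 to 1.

Prior odds = 0.0027/0.9973 = 27/9973.
Likelihood ratio per above-threshold detection = 2.25.
Target odds = 19.
Require 2.25ⁿ ≥ 19 ÷ (27/9973) = 189487/27.
2.25¹⁰ ≈3325.26 falls short of 189487/27 but 2.25¹¹ ≈7481.83 reaches it, so n = 11.

11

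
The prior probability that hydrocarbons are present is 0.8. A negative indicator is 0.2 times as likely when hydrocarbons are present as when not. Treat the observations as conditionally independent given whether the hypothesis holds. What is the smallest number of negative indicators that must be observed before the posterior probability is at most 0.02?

Prior odds = 0.8/0.2 = 4.
Likelihood ratio per negative indicator = 0.2.
Target odds: 0.02 ÷ 0.98 = 1/49.
Need 4 × 0.2ⁿ ≤ 1/49, i.e. 0.2ⁿ ≤ 1/196.
0.2³ = 0.008 is still above 1/196 but 0.2⁴ = 0.0016 is at or below it, so n = 4.

4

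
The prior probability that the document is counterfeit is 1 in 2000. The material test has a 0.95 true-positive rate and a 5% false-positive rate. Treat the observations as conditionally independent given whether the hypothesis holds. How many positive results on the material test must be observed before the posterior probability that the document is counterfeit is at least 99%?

5

Prior odds = 0.0005/0.9995 = 1/1999.
Likelihood ratio of a positive result = 0.95/0.05 = 19.
Target posterior odds = 0.99/0.01 = 99.
Require 19ⁿ ≥ 99 ÷ (1/1999) = 197901.
19⁴ = 130321 falls short of 197901 but 19⁵ = 2476099 reaches it, so n = 5.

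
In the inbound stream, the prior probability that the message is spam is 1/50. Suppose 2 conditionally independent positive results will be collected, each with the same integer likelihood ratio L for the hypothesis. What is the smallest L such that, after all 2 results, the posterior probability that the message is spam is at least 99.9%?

222

Prior odds = 0.02/0.98 = 1/49.
Target odds = 0.999/0.001 = 999.
Need L² ≥ 999 ÷ (1/49) = 48951.
221² = 48841 < 48951 ≤ 49284 = 222², so L = 222.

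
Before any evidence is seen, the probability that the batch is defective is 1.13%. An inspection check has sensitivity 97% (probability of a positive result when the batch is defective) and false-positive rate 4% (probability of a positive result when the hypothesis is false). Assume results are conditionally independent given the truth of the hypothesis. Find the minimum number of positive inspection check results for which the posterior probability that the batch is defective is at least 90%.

Prior odds = 0.0113/0.9887 = 113/9887.
Likelihood ratio of a positive result = 0.97/0.04 = 24.25.
Target posterior odds = 0.9/0.1 = 9.
Need (113/9887) × 24.25ⁿ ≥ 9, i.e. 24.25ⁿ ≥ 88983/113.
24.25² = 588.0625 falls short of 88983/113 but 24.25³ = 912673/64 reaches it, so n = 3.

3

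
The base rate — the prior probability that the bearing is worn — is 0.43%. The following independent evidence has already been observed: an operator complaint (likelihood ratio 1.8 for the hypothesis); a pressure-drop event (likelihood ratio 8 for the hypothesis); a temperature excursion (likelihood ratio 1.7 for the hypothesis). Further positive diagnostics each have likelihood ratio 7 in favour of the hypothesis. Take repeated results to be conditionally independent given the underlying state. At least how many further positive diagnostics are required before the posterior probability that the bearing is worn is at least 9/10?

Prior odds = 0.0043/0.9957 = 43/9957.
Combined Bayes factor of the evidence already in hand = 1.8 × 8 × 1.7 = 24.48.
Odds after that evidence = (43/9957) × 24.48 = 8772/82975.
Target odds = 0.9/0.1 = 9.
Need 7ⁿ ≥ 9 ÷ (8772/82975) = 248925/2924.
7² = 49 falls short of 248925/2924 but 7³ = 343 reaches it, so n = 3.

3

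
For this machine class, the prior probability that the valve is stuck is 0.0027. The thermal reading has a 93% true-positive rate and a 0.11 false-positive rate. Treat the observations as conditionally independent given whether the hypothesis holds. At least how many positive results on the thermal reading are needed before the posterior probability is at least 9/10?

4

Prior odds = 0.0027/0.9973 = 27/9973.
Likelihood ratio of a positive result = 0.93/0.11 = 93/11.
Target odds: 0.9 ÷ 0.1 = 9.
Require (93/11)ⁿ ≥ 9 ÷ (27/9973) = 9973/3.
(93/11)³ = 804357/1331 falls short of 9973/3 but (93/11)⁴ = 74805201/14641 reaches it, so n = 4.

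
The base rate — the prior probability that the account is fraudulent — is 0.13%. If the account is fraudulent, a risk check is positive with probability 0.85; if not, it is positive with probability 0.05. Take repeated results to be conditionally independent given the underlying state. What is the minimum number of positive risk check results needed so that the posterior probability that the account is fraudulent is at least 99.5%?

5

Prior odds = 0.0013/0.9987 = 13/9987.
Likelihood ratio of a positive = 0.85/0.05 = 17.
Target posterior odds = 0.995/0.005 = 199.
Require 17ⁿ ≥ 199 ÷ (13/9987) = 1987413/13.
17⁴ = 83521 falls short of 1987413/13 but 17⁵ = 1419857 reaches it, so n = 5.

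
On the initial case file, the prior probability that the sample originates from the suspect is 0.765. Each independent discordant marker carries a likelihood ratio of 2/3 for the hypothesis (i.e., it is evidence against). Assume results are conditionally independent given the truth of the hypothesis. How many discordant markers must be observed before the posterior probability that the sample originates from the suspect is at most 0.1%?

Prior odds = 0.765/0.235 = 153/47.
Likelihood ratio per discordant marker = 2/3.
Target posterior odds = 0.001/0.999 = 1/999.
Require (2/3)ⁿ ≤ 1/999 ÷ (153/47) = 47/152847.
(2/3)¹⁹ ≈0.000451093 is still above 47/152847 but (2/3)²⁰ ≈0.000300729 is at or below it, so n = 20.

20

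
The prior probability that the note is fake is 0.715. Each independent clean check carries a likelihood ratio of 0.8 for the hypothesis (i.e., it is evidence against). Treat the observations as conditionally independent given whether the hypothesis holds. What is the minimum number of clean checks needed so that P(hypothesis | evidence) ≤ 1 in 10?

Prior odds = 0.715/0.285 = 143/57.
Likelihood ratio per clean check = 0.8.
Target odds: 0.1 ÷ 0.9 = 1/9.
Require 0.8ⁿ ≤ 1/9 ÷ (143/57) = 19/429.
0.8¹³ ≈0.0549756 is still above 19/429 but 0.8¹⁴ ≈0.0439805 is at or below it, so n = 14.

14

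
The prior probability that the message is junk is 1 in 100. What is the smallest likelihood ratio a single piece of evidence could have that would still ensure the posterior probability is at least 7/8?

693

Prior odds = 0.01/0.99 = 1/99.
Target odds = 0.875/0.125 = 7.
Required Bayes factor = 7 ÷ (1/99) = 693.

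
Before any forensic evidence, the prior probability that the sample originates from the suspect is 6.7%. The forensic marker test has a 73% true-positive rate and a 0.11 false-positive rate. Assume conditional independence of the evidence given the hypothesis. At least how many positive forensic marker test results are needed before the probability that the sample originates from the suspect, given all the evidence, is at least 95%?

Prior odds: 0.067 ÷ 0.933 = 67/933.
Likelihood ratio of a positive result = 0.73/0.11 = 73/11.
Target odds: 0.95 ÷ 0.05 = 19.
Need (67/933) × (73/11)ⁿ ≥ 19, i.e. (73/11)ⁿ ≥ 17727/67.
(73/11)² = 5329/121 falls short of 17727/67 but (73/11)³ = 389017/1331 reaches it, so n = 3.

3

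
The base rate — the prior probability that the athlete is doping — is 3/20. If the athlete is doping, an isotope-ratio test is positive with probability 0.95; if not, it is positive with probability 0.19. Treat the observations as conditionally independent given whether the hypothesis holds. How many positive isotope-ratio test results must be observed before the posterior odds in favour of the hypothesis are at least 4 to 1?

2

Prior odds = 0.15/0.85 = 3/17.
Likelihood ratio of a positive = 0.95/0.19 = 5.
Target odds = 4.
Require 5ⁿ ≥ 4 ÷ (3/17) = 68/3.
5¹ = 5 falls short of 68/3 but 5² = 25 reaches it, so n = 2.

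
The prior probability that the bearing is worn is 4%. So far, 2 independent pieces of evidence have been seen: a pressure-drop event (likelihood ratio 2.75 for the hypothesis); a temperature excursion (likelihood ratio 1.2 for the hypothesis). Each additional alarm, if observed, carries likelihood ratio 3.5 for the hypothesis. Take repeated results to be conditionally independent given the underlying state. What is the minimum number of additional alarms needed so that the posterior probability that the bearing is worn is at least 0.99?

Prior odds = 0.04/0.96 = 1/24.
Combined Bayes factor of the evidence already in hand = 2.75 × 1.2 = 3.3.
Odds after that evidence = (1/24) × 3.3 = 0.1375.
Target odds = 0.99/0.01 = 99.
Need 3.5ⁿ ≥ 99 ÷ 0.1375 = 720.
3.5⁵ = 525.21875 falls short of 720 but 3.5⁶ = 1838.265625 reaches it, so n = 6.

6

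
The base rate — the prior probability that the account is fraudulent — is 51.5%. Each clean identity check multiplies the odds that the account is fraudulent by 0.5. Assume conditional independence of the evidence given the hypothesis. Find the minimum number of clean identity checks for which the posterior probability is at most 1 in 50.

6

Prior odds: 0.515 ÷ 0.485 = 103/97.
Likelihood ratio per clean identity check = 0.5.
Target odds: 0.02 ÷ 0.98 = 1/49.
Require 0.5ⁿ ≤ 1/49 ÷ (103/97) = 97/5047.
0.5⁵ = 0.03125 is still above 97/5047 but 0.5⁶ = 0.015625 is at or below it, so n = 6.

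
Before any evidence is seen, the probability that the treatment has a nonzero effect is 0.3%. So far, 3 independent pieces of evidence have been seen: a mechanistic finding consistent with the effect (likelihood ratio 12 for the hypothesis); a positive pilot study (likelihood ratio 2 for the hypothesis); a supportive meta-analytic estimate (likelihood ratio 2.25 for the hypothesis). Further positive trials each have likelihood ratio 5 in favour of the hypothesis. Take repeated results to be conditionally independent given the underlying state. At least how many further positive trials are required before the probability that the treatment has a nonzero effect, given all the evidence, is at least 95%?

3

Prior odds = 0.003/0.997 = 3/997.
Combined Bayes factor of the evidence already in hand = 12 × 2 × 2.25 = 54.
Odds after that evidence = (3/997) × 54 = 162/997.
Target odds = 0.95/0.05 = 19.
Need 5ⁿ ≥ 19 ÷ (162/997) = 18943/162.
5² = 25 falls short of 18943/162 but 5³ = 125 reaches it, so n = 3.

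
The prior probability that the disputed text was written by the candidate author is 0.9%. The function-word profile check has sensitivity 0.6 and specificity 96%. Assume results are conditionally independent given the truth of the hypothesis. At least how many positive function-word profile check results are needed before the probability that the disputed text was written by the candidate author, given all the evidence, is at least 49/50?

Prior odds: 0.009 ÷ 0.991 = 9/991.
False-positive rate = 1 − 0.96 = 0.04; likelihood ratio of a positive = 0.6/0.04 = 15.
Target odds: 0.98 ÷ 0.02 = 49.
Require 15ⁿ ≥ 49 ÷ (9/991) = 48559/9.
15³ = 3375 falls short of 48559/9 but 15⁴ = 50625 reaches it, so n = 4.

4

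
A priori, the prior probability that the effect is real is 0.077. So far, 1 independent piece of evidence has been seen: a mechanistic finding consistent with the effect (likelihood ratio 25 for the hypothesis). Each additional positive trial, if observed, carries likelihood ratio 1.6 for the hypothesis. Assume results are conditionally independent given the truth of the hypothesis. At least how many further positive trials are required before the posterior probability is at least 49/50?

7

Prior odds = 0.077/0.923 = 77/923.
Bayes factor of the evidence already in hand = 25.
Odds after that evidence = (77/923) × 25 = 1925/923.
Target odds = 0.98/0.02 = 49.
Need 1.6ⁿ ≥ 49 ÷ (1925/923) = 6461/275.
1.6⁶ = 262144/15625 falls short of 6461/275 but 1.6⁷ = 2097152/78125 reaches it, so n = 7.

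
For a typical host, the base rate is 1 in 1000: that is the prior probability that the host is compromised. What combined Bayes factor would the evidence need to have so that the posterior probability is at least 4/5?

3996

Prior odds = 0.001/0.999 = 1/999.
Target odds = 0.8/0.2 = 4.
Required Bayes factor = 4 ÷ (1/999) = 3996.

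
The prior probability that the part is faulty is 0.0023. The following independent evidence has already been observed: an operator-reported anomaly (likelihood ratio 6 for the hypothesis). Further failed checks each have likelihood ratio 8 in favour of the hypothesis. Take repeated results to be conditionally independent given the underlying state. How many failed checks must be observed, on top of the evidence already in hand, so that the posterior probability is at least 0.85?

3

Prior odds = 0.0023/0.9977 = 23/9977.
Bayes factor of the evidence already in hand = 6.
Odds after that evidence = (23/9977) × 6 = 138/9977.
Target odds = 0.85/0.15 = 17/3.
Need 8ⁿ ≥ 17/3 ÷ (138/9977) = 169609/414.
8² = 64 falls short of 169609/414 but 8³ = 512 reaches it, so n = 3.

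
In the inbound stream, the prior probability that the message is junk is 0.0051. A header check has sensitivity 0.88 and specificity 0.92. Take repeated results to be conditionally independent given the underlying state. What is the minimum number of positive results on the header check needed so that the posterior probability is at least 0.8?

3

Prior odds = 0.0051/0.9949 = 51/9949.
False-positive rate = 1 − 0.92 = 0.08; likelihood ratio of a positive = 0.88/0.08 = 11.
Target posterior odds = 0.8/0.2 = 4.
Require 11ⁿ ≥ 4 ÷ (51/9949) = 39796/51.
11² = 121 falls short of 39796/51 but 11³ = 1331 reaches it, so n = 3.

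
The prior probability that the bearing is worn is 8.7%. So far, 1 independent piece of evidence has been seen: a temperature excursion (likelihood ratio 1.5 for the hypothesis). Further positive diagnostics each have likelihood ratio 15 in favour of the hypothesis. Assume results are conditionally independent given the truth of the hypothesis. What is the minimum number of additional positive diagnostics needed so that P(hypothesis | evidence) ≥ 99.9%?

4

Prior odds = 0.087/0.913 = 87/913.
Bayes factor of the evidence already in hand = 1.5.
Odds after that evidence = (87/913) × 1.5 = 261/1826.
Target odds = 0.999/0.001 = 999.
Need 15ⁿ ≥ 999 ÷ (261/1826) = 202686/29.
15³ = 3375 falls short of 202686/29 but 15⁴ = 50625 reaches it, so n = 4.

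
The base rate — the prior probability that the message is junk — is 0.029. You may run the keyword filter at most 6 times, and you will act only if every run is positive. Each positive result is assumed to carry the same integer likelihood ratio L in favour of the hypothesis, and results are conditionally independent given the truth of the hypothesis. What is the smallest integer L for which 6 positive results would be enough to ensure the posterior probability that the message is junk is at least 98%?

4

Prior odds = 0.029/0.971 = 29/971.
Target odds = 0.98/0.02 = 49.
Need L⁶ ≥ 49 ÷ (29/971) = 47579/29.
3⁶ = 729 < 47579/29 ≤ 4096 = 4⁶, so L = 4.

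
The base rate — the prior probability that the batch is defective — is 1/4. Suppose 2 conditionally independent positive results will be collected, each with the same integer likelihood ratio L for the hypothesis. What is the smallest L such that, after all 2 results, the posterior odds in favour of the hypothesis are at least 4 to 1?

Prior odds = 0.25/0.75 = 1/3.
Target odds = 4.
Need L² ≥ 4 ÷ (1/3) = 12.
3² = 9 < 12 ≤ 16 = 4², so L = 4.

4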